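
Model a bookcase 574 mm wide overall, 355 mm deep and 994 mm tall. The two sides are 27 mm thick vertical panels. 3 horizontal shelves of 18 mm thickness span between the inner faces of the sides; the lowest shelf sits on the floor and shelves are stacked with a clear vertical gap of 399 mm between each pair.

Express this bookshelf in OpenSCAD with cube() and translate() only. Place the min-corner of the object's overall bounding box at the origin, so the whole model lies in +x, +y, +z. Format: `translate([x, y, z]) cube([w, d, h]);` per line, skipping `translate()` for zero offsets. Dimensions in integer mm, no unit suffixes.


cube([27, 355, 994]);
translate([547, 0, 0]) cube([27, 355, 994]);
translate([27, 0, 0]) cube([520, 355, 18]);
translate([27, 0, 417]) cube([520, 355, 18]);
translate([27, 0, 834]) cube([520, 355, 18]);


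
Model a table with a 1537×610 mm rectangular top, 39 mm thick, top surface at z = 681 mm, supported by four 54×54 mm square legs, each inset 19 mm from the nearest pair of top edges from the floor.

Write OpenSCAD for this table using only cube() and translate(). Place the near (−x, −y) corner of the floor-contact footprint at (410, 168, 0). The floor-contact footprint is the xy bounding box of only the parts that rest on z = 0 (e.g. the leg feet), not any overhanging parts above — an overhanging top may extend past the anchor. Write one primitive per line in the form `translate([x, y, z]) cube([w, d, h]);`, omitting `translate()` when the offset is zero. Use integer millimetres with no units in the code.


translate([391, 149, 642]) cube([1537, 610, 39]);
translate([410, 168, 0]) cube([54, 54, 642]);
translate([1855, 168, 0]) cube([54, 54, 642]);
translate([410, 686, 0]) cube([54, 54, 642]);
translate([1855, 686, 0]) cube([54, 54, 642]);


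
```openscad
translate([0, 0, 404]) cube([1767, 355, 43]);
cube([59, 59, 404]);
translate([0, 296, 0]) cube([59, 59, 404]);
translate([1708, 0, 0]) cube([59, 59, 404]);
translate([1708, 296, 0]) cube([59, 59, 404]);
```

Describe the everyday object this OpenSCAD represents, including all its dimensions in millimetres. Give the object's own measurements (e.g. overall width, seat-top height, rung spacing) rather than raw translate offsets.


A bench: a 1767×355 mm seat slab, 43 mm thick, top at z = 447 mm, on four 59×59 mm square legs flush with the seat corners and standing on z = 0.


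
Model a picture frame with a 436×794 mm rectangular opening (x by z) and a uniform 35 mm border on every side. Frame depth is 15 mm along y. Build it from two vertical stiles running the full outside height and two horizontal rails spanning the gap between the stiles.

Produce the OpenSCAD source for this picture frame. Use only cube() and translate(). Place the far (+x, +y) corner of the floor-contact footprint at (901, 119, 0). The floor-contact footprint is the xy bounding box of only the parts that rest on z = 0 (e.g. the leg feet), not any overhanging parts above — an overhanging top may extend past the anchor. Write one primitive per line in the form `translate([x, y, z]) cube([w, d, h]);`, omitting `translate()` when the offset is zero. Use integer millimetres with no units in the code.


translate([395, 104, 0]) cube([35, 15, 864]);
translate([866, 104, 0]) cube([35, 15, 864]);
translate([430, 104, 0]) cube([436, 15, 35]);
translate([430, 104, 829]) cube([436, 15, 35]);


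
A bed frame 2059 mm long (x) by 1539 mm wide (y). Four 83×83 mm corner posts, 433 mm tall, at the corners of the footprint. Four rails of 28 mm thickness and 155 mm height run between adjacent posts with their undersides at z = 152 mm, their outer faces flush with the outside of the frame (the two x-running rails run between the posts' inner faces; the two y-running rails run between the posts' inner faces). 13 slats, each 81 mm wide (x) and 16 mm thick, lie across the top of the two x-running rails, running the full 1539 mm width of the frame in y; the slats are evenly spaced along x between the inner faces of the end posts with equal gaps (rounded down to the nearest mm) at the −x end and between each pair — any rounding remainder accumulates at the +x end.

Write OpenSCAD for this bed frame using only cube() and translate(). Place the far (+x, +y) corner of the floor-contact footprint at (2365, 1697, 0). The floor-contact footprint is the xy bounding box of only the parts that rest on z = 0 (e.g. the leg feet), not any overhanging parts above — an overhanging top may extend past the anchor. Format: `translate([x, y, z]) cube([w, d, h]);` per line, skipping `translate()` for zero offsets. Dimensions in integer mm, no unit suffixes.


// slat z = rail_z + rail_h = 152 + 155 = 307
// slat gap = ⌊(1893 − 13·81) / 14⌋ = 60
translate([306, 158, 0]) cube([83, 83, 433]);
translate([306, 1614, 0]) cube([83, 83, 433]);
translate([2282, 158, 0]) cube([83, 83, 433]);
translate([2282, 1614, 0]) cube([83, 83, 433]);
translate([389, 158, 152]) cube([1893, 28, 155]);
translate([389, 1669, 152]) cube([1893, 28, 155]);
translate([306, 241, 152]) cube([28, 1373, 155]);
translate([2337, 241, 152]) cube([28, 1373, 155]);
translate([449, 158, 307]) cube([81, 1539, 16]);
translate([590, 158, 307]) cube([81, 1539, 16]);
translate([731, 158, 307]) cube([81, 1539, 16]);
translate([872, 158, 307]) cube([81, 1539, 16]);
translate([1013, 158, 307]) cube([81, 1539, 16]);
translate([1154, 158, 307]) cube([81, 1539, 16]);
translate([1295, 158, 307]) cube([81, 1539, 16]);
translate([1436, 158, 307]) cube([81, 1539, 16]);
translate([1577, 158, 307]) cube([81, 1539, 16]);
translate([1718, 158, 307]) cube([81, 1539, 16]);
translate([1859, 158, 307]) cube([81, 1539, 16]);
translate([2000, 158, 307]) cube([81, 1539, 16]);
translate([2141, 158, 307]) cube([81, 1539, 16]);


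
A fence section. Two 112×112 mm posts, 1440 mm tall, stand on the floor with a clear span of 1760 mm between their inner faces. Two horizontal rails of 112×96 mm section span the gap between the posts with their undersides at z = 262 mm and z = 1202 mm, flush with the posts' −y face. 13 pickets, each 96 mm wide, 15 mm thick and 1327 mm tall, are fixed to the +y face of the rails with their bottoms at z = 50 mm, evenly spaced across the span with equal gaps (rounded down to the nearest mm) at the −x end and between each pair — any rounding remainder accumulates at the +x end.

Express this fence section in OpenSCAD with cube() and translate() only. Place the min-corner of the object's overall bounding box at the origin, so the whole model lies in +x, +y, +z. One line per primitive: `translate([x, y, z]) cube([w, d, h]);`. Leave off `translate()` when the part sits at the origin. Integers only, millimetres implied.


cube([112, 112, 1440]);
translate([1872, 0, 0]) cube([112, 112, 1440]);
translate([112, 0, 262]) cube([1760, 112, 96]);
translate([112, 0, 1202]) cube([1760, 112, 96]);
translate([148, 112, 50]) cube([96, 15, 1327]);
translate([280, 112, 50]) cube([96, 15, 1327]);
translate([412, 112, 50]) cube([96, 15, 1327]);
translate([544, 112, 50]) cube([96, 15, 1327]);
translate([676, 112, 50]) cube([96, 15, 1327]);
translate([808, 112, 50]) cube([96, 15, 1327]);
translate([940, 112, 50]) cube([96, 15, 1327]);
translate([1072, 112, 50]) cube([96, 15, 1327]);
translate([1204, 112, 50]) cube([96, 15, 1327]);
translate([1336, 112, 50]) cube([96, 15, 1327]);
translate([1468, 112, 50]) cube([96, 15, 1327]);
translate([1600, 112, 50]) cube([96, 15, 1327]);
translate([1732, 112, 50]) cube([96, 15, 1327]);


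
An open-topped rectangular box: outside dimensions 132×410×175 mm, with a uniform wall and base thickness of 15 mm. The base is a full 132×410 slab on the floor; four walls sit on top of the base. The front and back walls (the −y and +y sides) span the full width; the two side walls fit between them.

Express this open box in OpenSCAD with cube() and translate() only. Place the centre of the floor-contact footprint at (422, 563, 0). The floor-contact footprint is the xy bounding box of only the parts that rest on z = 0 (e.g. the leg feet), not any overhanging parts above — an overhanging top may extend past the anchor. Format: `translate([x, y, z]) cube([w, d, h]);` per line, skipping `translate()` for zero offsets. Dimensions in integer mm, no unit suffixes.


translate([356, 358, 0]) cube([132, 410, 15]);
translate([356, 358, 15]) cube([132, 15, 160]);
translate([356, 753, 15]) cube([132, 15, 160]);
translate([356, 373, 15]) cube([15, 380, 160]);
translate([473, 373, 15]) cube([15, 380, 160]);


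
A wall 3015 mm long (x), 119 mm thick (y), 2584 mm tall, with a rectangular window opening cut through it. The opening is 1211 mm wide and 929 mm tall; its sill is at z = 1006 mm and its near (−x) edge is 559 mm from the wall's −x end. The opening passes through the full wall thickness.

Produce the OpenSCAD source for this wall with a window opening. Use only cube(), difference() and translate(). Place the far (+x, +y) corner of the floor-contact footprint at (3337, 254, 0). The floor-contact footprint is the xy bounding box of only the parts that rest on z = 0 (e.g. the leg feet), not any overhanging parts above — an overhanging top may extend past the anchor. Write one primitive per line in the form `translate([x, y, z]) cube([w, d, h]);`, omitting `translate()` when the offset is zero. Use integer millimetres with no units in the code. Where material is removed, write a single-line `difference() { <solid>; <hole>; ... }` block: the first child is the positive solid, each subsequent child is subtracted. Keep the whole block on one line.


difference() { translate([322, 135, 0]) cube([3015, 119, 2584]); translate([881, 135, 1006]) cube([1211, 119, 929]); }


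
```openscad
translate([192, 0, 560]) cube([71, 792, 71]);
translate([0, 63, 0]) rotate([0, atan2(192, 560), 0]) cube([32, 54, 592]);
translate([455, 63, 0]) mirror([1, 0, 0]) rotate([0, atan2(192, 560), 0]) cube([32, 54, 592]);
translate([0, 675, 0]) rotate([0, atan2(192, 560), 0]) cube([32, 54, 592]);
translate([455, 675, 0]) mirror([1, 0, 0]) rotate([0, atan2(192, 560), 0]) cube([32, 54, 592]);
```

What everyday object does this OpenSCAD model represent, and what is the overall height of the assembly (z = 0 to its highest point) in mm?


A sawhorse. The overall height is 631 mm.

A beam across two mirrored pairs of raked legs — a sawhorse. The beam's underside is at z = 560 (matching the legs' vertical rise in atan2(192, 560)) and the beam is 71 mm tall, so its top is at 560 + 71 = 631 mm. The raked legs top out at the beam's underside, so that is the highest point.


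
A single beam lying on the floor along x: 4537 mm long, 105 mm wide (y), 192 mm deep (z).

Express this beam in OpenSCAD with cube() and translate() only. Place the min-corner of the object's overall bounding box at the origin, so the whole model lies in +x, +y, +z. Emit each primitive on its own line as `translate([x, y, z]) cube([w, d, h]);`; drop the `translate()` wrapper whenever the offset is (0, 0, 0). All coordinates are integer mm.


cube([4537, 105, 192]);


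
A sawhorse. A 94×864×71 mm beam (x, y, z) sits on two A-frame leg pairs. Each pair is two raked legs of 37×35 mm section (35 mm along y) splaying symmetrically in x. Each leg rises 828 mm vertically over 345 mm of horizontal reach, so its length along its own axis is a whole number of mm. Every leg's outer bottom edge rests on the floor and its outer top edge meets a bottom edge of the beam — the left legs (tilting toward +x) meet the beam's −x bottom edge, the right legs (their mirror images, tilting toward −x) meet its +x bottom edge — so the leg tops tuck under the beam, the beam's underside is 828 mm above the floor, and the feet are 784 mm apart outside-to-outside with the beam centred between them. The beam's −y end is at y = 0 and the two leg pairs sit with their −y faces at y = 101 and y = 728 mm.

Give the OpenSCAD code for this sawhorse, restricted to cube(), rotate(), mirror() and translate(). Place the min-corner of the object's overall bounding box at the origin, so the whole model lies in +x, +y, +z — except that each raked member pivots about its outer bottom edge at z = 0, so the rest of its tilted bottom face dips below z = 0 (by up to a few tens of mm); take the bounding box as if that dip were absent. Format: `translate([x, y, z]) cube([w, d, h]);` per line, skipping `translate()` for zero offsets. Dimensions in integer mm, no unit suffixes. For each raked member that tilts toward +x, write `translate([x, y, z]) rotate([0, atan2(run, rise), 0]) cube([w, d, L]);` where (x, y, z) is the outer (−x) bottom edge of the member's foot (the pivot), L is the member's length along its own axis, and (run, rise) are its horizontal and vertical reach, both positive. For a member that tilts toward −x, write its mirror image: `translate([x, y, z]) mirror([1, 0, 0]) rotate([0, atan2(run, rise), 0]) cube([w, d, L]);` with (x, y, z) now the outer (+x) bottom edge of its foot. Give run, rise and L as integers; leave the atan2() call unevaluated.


translate([345, 0, 828]) cube([94, 864, 71]);
translate([0, 101, 0]) rotate([0, atan2(345, 828), 0]) cube([37, 35, 897]);
translate([784, 101, 0]) mirror([1, 0, 0]) rotate([0, atan2(345, 828), 0]) cube([37, 35, 897]);
translate([0, 728, 0]) rotate([0, atan2(345, 828), 0]) cube([37, 35, 897]);
translate([784, 728, 0]) mirror([1, 0, 0]) rotate([0, atan2(345, 828), 0]) cube([37, 35, 897]);


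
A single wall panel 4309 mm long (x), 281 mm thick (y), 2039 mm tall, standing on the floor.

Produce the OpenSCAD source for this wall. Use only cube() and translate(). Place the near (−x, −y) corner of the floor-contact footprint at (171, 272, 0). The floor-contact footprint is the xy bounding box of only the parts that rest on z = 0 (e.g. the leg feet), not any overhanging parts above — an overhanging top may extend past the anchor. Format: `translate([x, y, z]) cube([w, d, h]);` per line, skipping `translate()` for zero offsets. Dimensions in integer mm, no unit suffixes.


translate([171, 272, 0]) cube([4309, 281, 2039]);


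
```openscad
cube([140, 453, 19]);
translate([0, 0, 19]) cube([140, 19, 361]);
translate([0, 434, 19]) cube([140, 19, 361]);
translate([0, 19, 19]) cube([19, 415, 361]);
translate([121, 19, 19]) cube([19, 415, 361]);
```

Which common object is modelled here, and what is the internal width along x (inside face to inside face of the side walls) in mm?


An open box. The internal width is 102 mm.

A 140×453 base slab with four walls standing on it — an open box. The base is 140 mm wide and the walls are 19 mm thick, so the internal width is 140 − 2 × 19 = 102 mm.


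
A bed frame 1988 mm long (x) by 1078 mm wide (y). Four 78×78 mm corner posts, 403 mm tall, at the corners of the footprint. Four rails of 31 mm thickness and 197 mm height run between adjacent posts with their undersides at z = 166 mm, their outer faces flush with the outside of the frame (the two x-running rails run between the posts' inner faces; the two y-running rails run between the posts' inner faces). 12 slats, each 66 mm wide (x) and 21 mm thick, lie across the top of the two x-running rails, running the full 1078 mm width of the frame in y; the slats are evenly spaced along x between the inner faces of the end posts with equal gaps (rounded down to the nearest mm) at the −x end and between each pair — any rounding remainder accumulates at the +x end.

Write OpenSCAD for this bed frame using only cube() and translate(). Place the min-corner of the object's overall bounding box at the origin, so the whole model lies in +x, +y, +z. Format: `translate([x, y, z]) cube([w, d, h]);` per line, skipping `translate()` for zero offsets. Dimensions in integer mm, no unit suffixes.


cube([78, 78, 403]);
translate([0, 1000, 0]) cube([78, 78, 403]);
translate([1910, 0, 0]) cube([78, 78, 403]);
translate([1910, 1000, 0]) cube([78, 78, 403]);
translate([78, 0, 166]) cube([1832, 31, 197]);
translate([78, 1047, 166]) cube([1832, 31, 197]);
translate([0, 78, 166]) cube([31, 922, 197]);
translate([1957, 78, 166]) cube([31, 922, 197]);
translate([158, 0, 363]) cube([66, 1078, 21]);
translate([304, 0, 363]) cube([66, 1078, 21]);
translate([450, 0, 363]) cube([66, 1078, 21]);
translate([596, 0, 363]) cube([66, 1078, 21]);
translate([742, 0, 363]) cube([66, 1078, 21]);
translate([888, 0, 363]) cube([66, 1078, 21]);
translate([1034, 0, 363]) cube([66, 1078, 21]);
translate([1180, 0, 363]) cube([66, 1078, 21]);
translate([1326, 0, 363]) cube([66, 1078, 21]);
translate([1472, 0, 363]) cube([66, 1078, 21]);
translate([1618, 0, 363]) cube([66, 1078, 21]);
translate([1764, 0, 363]) cube([66, 1078, 21]);


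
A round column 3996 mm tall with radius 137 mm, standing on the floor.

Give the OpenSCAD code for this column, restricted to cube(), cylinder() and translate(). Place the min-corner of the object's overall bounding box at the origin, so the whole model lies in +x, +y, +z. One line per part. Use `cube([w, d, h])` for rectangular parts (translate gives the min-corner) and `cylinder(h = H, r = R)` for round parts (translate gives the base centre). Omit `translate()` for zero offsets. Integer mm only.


translate([137, 137, 0]) cylinder(h = 3996, r = 137);


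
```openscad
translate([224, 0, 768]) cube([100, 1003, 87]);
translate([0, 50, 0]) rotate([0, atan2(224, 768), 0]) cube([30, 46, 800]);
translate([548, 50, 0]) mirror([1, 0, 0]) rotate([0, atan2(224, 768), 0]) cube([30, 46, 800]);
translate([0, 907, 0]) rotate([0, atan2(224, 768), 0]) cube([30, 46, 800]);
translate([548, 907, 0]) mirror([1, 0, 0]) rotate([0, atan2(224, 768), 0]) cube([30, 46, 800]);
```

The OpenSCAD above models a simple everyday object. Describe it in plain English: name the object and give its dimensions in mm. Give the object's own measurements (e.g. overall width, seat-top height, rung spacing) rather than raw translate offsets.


A sawhorse. A 100×1003×87 mm beam (x, y, z) sits on two A-frame leg pairs. Each pair is two raked legs of 30×46 mm section (46 mm along y) splaying symmetrically in x. Each leg rises 768 mm vertically over 224 mm of horizontal reach and is 800 mm long along its own axis. Every leg's outer bottom edge rests on the floor and its outer top edge meets a bottom edge of the beam — the left legs (tilting toward +x) meet the beam's −x bottom edge, the right legs (their mirror images, tilting toward −x) meet its +x bottom edge — so the leg tops tuck under the beam, the beam's underside is 768 mm above the floor, and the feet are 548 mm apart outside-to-outside with the beam centred between them. The two leg pairs are set in 50 mm from either end of the beam.


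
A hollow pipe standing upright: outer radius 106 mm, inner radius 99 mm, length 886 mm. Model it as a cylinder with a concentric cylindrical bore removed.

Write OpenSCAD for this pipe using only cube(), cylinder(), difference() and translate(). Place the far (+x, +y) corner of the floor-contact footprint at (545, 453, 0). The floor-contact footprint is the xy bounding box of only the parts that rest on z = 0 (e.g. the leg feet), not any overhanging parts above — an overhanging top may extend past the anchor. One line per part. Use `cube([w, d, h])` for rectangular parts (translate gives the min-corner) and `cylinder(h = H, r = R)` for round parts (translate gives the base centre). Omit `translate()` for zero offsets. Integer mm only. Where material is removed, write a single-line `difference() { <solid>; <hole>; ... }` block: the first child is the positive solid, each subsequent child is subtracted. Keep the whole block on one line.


difference() { translate([439, 347, 0]) cylinder(h = 886, r = 106); translate([439, 347, 0]) cylinder(h = 886, r = 99); }


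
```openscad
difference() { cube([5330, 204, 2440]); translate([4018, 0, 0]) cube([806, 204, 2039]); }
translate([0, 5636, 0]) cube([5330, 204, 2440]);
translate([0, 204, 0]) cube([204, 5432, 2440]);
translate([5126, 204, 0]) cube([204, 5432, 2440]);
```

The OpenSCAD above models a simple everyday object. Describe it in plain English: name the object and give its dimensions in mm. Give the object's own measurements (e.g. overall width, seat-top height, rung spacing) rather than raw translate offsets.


A single room: four walls, each 2440 mm tall and 204 mm thick, enclosing an outside footprint 5330×5840 mm (x × y), no floor or roof. The front and back walls (−y and +y sides) run the full x-width; the side walls fit between their inner faces. A door opening 806 mm wide and 2039 mm tall is cut through the front wall from the floor up, its −x edge 4018 mm from the wall's −x end.


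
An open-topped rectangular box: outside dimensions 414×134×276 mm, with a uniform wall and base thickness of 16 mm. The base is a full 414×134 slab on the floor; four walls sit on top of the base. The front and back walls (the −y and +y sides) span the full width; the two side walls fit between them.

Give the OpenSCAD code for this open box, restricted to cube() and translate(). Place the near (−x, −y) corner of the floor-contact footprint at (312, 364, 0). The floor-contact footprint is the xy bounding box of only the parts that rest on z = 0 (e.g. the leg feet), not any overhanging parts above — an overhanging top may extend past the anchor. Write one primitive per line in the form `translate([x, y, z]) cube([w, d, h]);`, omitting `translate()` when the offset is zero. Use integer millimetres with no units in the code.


translate([312, 364, 0]) cube([414, 134, 16]);
translate([312, 364, 16]) cube([414, 16, 260]);
translate([312, 482, 16]) cube([414, 16, 260]);
translate([312, 380, 16]) cube([16, 102, 260]);
translate([710, 380, 16]) cube([16, 102, 260]);


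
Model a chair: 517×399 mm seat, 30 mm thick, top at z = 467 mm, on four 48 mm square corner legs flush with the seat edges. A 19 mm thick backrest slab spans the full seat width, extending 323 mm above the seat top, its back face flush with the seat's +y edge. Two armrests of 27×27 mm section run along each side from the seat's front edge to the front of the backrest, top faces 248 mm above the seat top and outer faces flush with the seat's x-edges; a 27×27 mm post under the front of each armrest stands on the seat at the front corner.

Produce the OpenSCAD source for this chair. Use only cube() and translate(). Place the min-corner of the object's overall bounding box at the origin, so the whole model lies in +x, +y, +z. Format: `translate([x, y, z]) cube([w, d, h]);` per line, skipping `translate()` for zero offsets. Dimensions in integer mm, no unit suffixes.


translate([0, 0, 437]) cube([517, 399, 30]);
cube([48, 48, 437]);
translate([469, 0, 0]) cube([48, 48, 437]);
translate([0, 351, 0]) cube([48, 48, 437]);
translate([469, 351, 0]) cube([48, 48, 437]);
translate([0, 380, 467]) cube([517, 19, 323]);
translate([0, 0, 688]) cube([27, 380, 27]);
translate([490, 0, 688]) cube([27, 380, 27]);
translate([0, 0, 467]) cube([27, 27, 221]);
translate([490, 0, 467]) cube([27, 27, 221]);


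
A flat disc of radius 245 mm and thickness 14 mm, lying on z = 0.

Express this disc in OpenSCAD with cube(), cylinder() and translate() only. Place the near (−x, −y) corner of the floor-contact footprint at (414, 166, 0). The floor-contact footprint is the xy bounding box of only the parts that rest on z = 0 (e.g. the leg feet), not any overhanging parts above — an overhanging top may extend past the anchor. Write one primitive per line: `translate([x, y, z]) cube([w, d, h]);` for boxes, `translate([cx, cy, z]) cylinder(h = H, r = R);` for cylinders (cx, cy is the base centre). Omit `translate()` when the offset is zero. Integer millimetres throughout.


translate([659, 411, 0]) cylinder(h = 14, r = 245);


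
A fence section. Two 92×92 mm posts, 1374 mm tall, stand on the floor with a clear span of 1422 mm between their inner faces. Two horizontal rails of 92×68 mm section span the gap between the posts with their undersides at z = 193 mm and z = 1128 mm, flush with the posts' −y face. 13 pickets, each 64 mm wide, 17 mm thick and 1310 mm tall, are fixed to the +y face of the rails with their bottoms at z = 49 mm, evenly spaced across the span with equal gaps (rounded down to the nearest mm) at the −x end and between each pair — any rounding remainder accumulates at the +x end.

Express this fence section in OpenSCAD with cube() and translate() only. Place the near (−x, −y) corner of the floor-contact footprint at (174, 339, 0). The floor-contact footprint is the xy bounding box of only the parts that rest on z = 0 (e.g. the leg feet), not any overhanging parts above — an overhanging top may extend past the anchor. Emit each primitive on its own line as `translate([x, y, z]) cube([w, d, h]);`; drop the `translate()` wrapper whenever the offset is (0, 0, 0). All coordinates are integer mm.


translate([174, 339, 0]) cube([92, 92, 1374]);
translate([1688, 339, 0]) cube([92, 92, 1374]);
translate([266, 339, 193]) cube([1422, 92, 68]);
translate([266, 339, 1128]) cube([1422, 92, 68]);
translate([308, 431, 49]) cube([64, 17, 1310]);
translate([414, 431, 49]) cube([64, 17, 1310]);
translate([520, 431, 49]) cube([64, 17, 1310]);
translate([626, 431, 49]) cube([64, 17, 1310]);
translate([732, 431, 49]) cube([64, 17, 1310]);
translate([838, 431, 49]) cube([64, 17, 1310]);
translate([944, 431, 49]) cube([64, 17, 1310]);
translate([1050, 431, 49]) cube([64, 17, 1310]);
translate([1156, 431, 49]) cube([64, 17, 1310]);
translate([1262, 431, 49]) cube([64, 17, 1310]);
translate([1368, 431, 49]) cube([64, 17, 1310]);
translate([1474, 431, 49]) cube([64, 17, 1310]);
translate([1580, 431, 49]) cube([64, 17, 1310]);


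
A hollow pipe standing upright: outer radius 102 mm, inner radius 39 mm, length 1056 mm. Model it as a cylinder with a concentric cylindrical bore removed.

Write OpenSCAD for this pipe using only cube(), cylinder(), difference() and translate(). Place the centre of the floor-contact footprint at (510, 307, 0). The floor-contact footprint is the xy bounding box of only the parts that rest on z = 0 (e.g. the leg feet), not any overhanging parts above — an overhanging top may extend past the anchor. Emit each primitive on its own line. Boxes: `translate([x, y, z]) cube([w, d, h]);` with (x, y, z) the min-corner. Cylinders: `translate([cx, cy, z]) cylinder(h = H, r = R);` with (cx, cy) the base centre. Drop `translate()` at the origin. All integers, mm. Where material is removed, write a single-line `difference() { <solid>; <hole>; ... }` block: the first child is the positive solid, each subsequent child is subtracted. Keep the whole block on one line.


difference() { translate([510, 307, 0]) cylinder(h = 1056, r = 102); translate([510, 307, 0]) cylinder(h = 1056, r = 39); }


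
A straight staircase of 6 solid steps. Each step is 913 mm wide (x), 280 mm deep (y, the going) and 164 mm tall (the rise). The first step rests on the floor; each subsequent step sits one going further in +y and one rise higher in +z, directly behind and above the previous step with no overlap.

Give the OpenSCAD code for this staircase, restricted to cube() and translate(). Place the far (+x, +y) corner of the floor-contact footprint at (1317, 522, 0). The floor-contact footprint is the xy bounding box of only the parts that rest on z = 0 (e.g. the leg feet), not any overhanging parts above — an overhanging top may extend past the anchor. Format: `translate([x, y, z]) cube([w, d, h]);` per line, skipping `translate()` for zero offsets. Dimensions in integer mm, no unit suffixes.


translate([404, 242, 0]) cube([913, 280, 164]);
translate([404, 522, 164]) cube([913, 280, 164]);
translate([404, 802, 328]) cube([913, 280, 164]);
translate([404, 1082, 492]) cube([913, 280, 164]);
translate([404, 1362, 656]) cube([913, 280, 164]);
translate([404, 1642, 820]) cube([913, 280, 164]);


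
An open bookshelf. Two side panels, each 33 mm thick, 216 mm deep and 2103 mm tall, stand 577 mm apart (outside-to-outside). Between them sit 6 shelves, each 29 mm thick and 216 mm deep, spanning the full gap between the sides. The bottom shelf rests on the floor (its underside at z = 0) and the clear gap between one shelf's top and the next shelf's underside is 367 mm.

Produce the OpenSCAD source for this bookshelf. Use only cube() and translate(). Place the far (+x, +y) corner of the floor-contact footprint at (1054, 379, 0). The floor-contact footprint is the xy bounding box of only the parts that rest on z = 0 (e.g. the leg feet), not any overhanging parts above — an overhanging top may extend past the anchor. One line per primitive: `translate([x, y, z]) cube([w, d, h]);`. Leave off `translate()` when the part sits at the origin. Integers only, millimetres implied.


translate([477, 163, 0]) cube([33, 216, 2103]);
translate([1021, 163, 0]) cube([33, 216, 2103]);
translate([510, 163, 0]) cube([511, 216, 29]);
translate([510, 163, 396]) cube([511, 216, 29]);
translate([510, 163, 792]) cube([511, 216, 29]);
translate([510, 163, 1188]) cube([511, 216, 29]);
translate([510, 163, 1584]) cube([511, 216, 29]);
translate([510, 163, 1980]) cube([511, 216, 29]);


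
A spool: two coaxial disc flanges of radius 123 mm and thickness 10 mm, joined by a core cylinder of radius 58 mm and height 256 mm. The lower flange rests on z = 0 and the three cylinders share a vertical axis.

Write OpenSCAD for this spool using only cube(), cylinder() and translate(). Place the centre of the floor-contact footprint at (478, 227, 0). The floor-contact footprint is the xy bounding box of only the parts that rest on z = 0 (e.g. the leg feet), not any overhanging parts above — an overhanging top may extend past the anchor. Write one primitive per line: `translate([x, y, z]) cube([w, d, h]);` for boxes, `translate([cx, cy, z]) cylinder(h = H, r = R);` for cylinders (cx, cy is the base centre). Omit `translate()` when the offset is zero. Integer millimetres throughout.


translate([478, 227, 0]) cylinder(h = 10, r = 123);
translate([478, 227, 10]) cylinder(h = 256, r = 58);
translate([478, 227, 266]) cylinder(h = 10, r = 123);


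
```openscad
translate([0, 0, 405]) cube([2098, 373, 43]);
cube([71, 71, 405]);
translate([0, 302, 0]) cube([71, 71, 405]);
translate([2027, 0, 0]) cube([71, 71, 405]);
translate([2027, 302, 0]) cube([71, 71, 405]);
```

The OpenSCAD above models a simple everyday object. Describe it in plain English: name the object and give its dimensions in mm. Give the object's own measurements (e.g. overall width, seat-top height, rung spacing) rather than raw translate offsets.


A bench: a 2098×373 mm seat slab, 43 mm thick, top at z = 448 mm, on four 71×71 mm square legs flush with the seat corners and standing on z = 0.


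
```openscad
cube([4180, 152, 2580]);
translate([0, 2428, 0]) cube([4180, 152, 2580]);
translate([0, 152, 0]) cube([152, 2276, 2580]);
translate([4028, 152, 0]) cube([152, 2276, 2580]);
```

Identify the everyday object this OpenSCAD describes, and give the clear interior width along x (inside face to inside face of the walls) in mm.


A house (or room) frame. The interior width is 3876 mm.

Four 2580 mm walls enclosing a rectangle with no floor or roof — a room or house frame. Outside width is 4180 mm and wall thickness is 152 mm, so the interior width is 4180 − 2 × 152 = 3876 mm.


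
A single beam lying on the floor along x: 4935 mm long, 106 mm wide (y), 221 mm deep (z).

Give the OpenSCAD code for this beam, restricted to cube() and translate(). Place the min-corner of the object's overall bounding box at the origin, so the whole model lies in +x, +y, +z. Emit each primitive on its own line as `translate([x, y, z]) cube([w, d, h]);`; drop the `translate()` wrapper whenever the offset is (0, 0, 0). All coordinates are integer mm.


cube([4935, 106, 221]);


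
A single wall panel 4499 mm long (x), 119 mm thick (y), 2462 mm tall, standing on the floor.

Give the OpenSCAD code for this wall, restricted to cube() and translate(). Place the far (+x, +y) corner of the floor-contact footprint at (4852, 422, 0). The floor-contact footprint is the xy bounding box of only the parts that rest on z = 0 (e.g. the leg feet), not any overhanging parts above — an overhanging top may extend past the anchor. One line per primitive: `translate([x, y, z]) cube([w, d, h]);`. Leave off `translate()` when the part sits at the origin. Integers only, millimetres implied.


translate([353, 303, 0]) cube([4499, 119, 2462]);


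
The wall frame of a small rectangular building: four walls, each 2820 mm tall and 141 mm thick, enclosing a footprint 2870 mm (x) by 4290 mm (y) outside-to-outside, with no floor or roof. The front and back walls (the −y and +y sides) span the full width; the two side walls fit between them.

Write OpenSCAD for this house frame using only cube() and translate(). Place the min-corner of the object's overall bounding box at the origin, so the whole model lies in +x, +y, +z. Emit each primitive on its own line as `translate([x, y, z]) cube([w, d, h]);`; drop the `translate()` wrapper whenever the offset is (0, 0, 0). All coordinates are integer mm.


cube([2870, 141, 2820]);
translate([0, 4149, 0]) cube([2870, 141, 2820]);
translate([0, 141, 0]) cube([141, 4008, 2820]);
translate([2729, 141, 0]) cube([141, 4008, 2820]);


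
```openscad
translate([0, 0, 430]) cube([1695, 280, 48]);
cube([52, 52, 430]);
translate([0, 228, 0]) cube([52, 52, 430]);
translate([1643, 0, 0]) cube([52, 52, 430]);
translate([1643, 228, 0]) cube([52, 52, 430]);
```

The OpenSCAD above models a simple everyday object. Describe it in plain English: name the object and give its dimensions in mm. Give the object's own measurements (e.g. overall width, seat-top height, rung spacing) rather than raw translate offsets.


A long wooden bench with a 1695 mm (x) × 280 mm (y) seat, 48 mm thick, its top surface 478 mm above the floor. Four 52 mm square legs at the seat corners, flush with the edges, run from z = 0 to the seat underside.


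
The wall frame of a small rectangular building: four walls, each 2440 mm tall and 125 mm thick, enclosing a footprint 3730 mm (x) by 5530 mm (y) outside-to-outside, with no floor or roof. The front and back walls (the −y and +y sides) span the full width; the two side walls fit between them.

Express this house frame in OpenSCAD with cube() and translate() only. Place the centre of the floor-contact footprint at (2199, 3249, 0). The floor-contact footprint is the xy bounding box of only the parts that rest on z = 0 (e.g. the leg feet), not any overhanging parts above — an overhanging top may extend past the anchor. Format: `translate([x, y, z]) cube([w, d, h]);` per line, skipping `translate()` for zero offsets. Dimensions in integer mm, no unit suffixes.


translate([334, 484, 0]) cube([3730, 125, 2440]);
translate([334, 5889, 0]) cube([3730, 125, 2440]);
translate([334, 609, 0]) cube([125, 5280, 2440]);
translate([3939, 609, 0]) cube([125, 5280, 2440]);


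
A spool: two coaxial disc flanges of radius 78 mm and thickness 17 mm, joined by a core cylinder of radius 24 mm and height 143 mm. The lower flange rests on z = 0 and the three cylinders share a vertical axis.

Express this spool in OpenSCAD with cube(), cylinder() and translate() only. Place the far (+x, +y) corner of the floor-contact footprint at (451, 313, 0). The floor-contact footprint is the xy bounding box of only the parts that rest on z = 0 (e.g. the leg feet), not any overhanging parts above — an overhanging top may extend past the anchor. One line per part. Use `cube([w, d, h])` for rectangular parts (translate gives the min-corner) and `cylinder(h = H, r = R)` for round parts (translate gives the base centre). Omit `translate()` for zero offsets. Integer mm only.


translate([373, 235, 0]) cylinder(h = 17, r = 78);
translate([373, 235, 17]) cylinder(h = 143, r = 24);
translate([373, 235, 160]) cylinder(h = 17, r = 78);


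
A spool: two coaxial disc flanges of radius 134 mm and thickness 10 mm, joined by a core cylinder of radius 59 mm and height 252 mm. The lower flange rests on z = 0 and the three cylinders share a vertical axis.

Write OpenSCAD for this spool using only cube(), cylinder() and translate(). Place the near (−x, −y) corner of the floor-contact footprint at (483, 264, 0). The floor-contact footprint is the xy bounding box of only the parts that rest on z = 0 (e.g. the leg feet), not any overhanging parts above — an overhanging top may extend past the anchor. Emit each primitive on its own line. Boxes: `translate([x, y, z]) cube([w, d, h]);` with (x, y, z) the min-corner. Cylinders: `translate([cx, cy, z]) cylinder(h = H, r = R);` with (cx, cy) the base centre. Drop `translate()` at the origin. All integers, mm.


translate([617, 398, 0]) cylinder(h = 10, r = 134);
translate([617, 398, 10]) cylinder(h = 252, r = 59);
translate([617, 398, 262]) cylinder(h = 10, r = 134);


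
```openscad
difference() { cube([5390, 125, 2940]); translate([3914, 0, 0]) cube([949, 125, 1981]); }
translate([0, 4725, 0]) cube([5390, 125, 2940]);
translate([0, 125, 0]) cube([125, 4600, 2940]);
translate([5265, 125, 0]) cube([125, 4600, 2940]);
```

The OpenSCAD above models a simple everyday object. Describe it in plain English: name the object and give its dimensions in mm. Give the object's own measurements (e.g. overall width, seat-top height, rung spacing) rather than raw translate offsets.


A single room: four walls, each 2940 mm tall and 125 mm thick, enclosing an outside footprint 5390×4850 mm (x × y), no floor or roof. The front and back walls (−y and +y sides) run the full x-width; the side walls fit between their inner faces. A door opening 949 mm wide and 1981 mm tall is cut through the front wall from the floor up, its −x edge 3914 mm from the wall's −x end.


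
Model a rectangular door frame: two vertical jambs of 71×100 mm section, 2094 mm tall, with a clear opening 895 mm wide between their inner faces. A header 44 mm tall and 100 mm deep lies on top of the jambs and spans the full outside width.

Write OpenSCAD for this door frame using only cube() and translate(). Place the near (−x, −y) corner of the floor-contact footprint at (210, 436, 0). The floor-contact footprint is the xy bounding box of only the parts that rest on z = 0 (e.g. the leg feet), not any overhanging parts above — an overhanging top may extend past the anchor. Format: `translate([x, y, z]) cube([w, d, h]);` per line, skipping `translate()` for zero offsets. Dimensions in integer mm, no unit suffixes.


translate([210, 436, 0]) cube([71, 100, 2094]);
translate([1176, 436, 0]) cube([71, 100, 2094]);
translate([210, 436, 2094]) cube([1037, 100, 44]);


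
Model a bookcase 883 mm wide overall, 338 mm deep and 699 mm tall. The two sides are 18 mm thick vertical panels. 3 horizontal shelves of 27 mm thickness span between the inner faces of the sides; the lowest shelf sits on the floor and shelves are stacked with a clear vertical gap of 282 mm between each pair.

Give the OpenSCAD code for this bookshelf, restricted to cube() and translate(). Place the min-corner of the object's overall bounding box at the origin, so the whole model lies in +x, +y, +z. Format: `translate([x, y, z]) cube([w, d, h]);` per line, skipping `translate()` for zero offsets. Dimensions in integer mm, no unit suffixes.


cube([18, 338, 699]);
translate([865, 0, 0]) cube([18, 338, 699]);
translate([18, 0, 0]) cube([847, 338, 27]);
translate([18, 0, 309]) cube([847, 338, 27]);
translate([18, 0, 618]) cube([847, 338, 27]);


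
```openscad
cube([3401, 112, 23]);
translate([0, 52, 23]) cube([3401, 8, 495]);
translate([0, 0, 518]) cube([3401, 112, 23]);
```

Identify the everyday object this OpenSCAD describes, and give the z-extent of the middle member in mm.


An I-beam. The web height is 495 mm.

Two wide flanges with a thin centred web — an I-beam. Overall 541 mm minus two 23 mm flanges gives a web of 541 − 2·23 = 495 mm.


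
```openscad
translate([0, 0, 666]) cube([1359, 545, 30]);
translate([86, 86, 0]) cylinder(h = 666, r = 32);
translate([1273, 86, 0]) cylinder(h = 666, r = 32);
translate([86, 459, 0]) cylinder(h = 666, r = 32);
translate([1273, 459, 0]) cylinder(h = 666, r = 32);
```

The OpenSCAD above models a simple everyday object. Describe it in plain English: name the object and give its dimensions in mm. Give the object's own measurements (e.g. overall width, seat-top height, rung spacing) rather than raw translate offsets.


A table: top 1359 mm (x) × 545 mm (y), 30 mm thick, upper face at z = 696 mm, on four round legs of 64 mm diameter, each leg's bounding box inset 54 mm from the nearest pair of top edges from z = 0 to the bottom of the top.
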